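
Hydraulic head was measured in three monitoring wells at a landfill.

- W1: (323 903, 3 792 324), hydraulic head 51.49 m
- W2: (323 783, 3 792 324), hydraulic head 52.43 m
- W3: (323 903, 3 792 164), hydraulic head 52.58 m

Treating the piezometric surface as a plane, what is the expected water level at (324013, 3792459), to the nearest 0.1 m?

∂h/∂x = (52.43 − 51.49) / (323783 − 323903) = -0.007833
∂h/∂y = (52.58 − 51.49) / (3792164 − 3792324) = -0.006812
h(324013, 3792459) = 51.49 + (-0.007833)·(110) + (-0.006812)·(135) = 51.49 -0.862 -0.920 = 49.709 m.

49.7 m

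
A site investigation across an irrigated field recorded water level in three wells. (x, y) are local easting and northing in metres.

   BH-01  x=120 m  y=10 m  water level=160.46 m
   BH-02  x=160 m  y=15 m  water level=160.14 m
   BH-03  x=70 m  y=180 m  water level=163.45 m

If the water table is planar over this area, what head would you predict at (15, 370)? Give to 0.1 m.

166.8 m

With h = a·x + b·y + c and BH-01 as origin, the differences give:
  40·a + 5·b = -0.32
  (-50)·a + 170·b = +2.99
Eliminate b (×170 and ×5, subtract): 7050·a = -69.350 → a = ∂h/∂x = -0.009837
Back-substitute: b = ∂h/∂y = +0.01470.
h(15, 370) = 160.46 + (-0.009837)·(-105) + (+0.01470)·(360) = 160.46 +1.033 +5.290 = 166.783 m.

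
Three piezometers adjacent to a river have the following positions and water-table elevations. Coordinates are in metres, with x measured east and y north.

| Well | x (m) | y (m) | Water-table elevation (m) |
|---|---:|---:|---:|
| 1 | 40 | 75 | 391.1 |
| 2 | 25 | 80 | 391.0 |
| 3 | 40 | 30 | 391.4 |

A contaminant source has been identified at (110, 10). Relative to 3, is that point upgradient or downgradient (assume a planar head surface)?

upgradient

Differences from 1: to 2 (Δx, Δy, Δh) = (-15, 5, -0.1); to 3 = (0, -45, +0.3).
Solve a·Δx + b·Δy = Δh: det = (-15)·(-45) − 0·5 = 675.
∂h/∂x = [(-0.1)·(-45) − (+0.3)·5] / 675 = +0.004444
∂h/∂y = [(-15)·(+0.3) − 0·(-0.1)] / 675 = -0.006667
Head at (110, 10) = 391.1 + (+0.004444)·(70) + (-0.006667)·(-65) = 391.84 m.
That is higher than the 391.4 m at 3, so the point is upgradient.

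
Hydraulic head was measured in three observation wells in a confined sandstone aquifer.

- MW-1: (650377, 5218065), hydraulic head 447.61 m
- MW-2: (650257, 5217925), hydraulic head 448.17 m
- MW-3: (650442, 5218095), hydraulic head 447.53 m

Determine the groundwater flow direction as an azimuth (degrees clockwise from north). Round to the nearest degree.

348°

Taking MW-1 as reference: MW-2−MW-1 = (-120, -140, +0.56); MW-3−MW-1 = (65, 30, -0.08).
Determinant of the coordinate differences = (-120)·30 − 65·(-140) = 5500.
∂h/∂x = [(+0.56)·30 − (-0.08)·(-140)] / 5500 = +0.001018
∂h/∂y = [(-120)·(-0.08) − 65·(+0.56)] / 5500 = -0.004873
Flow direction (−∇h) has components (-0.001018 E, +0.004873 N).
Azimuth = atan2(E, N) = atan2(-0.001018, +0.004873) = 348.2° ≈ 348°.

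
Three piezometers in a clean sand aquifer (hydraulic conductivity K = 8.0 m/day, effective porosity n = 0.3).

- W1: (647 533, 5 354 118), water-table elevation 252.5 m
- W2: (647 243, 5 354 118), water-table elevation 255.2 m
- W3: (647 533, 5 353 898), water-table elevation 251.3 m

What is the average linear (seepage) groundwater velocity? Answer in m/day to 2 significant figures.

∂h/∂x = (255.2 − 252.5) / (647243 − 647533) = -0.009310
∂h/∂y = (251.3 − 252.5) / (5353898 − 5354118) = +0.005455
|∇h| = √(-0.009310² + 0.005455²) = 0.01079
Seepage velocity v = K·i/n = 8.0 × 0.01079 / 0.3 = 0.2877 m/day.

0.29 m/day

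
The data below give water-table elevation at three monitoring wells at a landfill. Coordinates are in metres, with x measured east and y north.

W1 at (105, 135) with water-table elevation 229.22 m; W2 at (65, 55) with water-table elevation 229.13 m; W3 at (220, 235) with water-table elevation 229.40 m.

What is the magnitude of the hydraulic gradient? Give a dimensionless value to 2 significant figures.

0.0012

Taking W1 as reference: W2−W1 = (-40, -80, -0.09); W3−W1 = (115, 100, +0.18).
Solve a·Δx + b·Δy = Δh: det = (-40)·100 − 115·(-80) = 5200.
∂h/∂x = [(-0.09)·100 − (+0.18)·(-80)] / 5200 = +0.001038
∂h/∂y = [(-40)·(+0.18) − 115·(-0.09)] / 5200 = +0.0006058
|∇h| = √(0.001038² + 0.0006058²) = 0.001202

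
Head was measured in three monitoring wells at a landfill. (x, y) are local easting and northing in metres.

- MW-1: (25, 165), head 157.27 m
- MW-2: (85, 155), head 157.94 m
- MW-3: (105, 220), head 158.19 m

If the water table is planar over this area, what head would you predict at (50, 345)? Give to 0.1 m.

157.6 m

Three-point gradient (reference MW-1): Δ to MW-2 = (60, -10, +0.67), Δ to MW-3 = (80, 55, +0.92).
∂h/∂x = +0.01123, ∂h/∂y = +0.0003902 (det = 4100).
h(50, 345) = 157.27 + (+0.01123)·(25) + (+0.0003902)·(180) = 157.27 +0.281 +0.070 = 157.621 m.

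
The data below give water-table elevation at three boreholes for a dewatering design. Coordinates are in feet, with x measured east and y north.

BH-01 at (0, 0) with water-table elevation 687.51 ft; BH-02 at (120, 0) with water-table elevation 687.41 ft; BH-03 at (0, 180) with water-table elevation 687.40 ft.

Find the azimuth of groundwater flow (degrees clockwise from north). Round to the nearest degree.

054°

∂h/∂x = (687.41 − 687.51) / (120 − 0) = -0.0008333
∂h/∂y = (687.40 − 687.51) / (180 − 0) = -0.0006111
Flow direction (−∇h) has components (+0.0008333 E, +0.0006111 N).
Azimuth = atan2(E, N) = atan2(+0.0008333, +0.0006111) = 53.7° ≈ 054°.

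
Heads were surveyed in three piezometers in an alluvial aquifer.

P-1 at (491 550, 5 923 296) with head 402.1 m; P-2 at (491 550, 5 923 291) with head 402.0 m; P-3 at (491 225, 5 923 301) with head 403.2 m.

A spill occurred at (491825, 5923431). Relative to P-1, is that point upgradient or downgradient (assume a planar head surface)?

upgradient

With h = a·x + b·y + c and P-1 as origin, the differences give:
  0·a + (-5)·b = -0.1
  (-325)·a + 5·b = +1.1
Eliminate b (×5 and ×(-5), subtract): -1625·a = 5.00 → a = ∂h/∂x = -0.003077
Back-substitute: b = ∂h/∂y = +0.02000.
Head at (491825, 5923431) = 402.1 + (-0.003077)·(275) + (+0.02000)·(135) = 403.95 m.
That is higher than the 402.1 m at P-1, so the point is upgradient.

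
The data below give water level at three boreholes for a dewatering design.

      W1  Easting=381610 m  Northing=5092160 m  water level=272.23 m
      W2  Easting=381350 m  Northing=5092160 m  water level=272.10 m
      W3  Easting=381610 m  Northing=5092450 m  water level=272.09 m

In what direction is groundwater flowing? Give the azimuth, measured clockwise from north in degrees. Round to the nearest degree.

314°

∂h/∂x = (272.10 − 272.23) / (381350 − 381610) = +0.0005000
∂h/∂y = (272.09 − 272.23) / (5092450 − 5092160) = -0.0004828
Flow direction (−∇h) has components (-0.0005000 E, +0.0004828 N).
Azimuth = atan2(E, N) = atan2(-0.0005000, +0.0004828) = 314.0° ≈ 314°.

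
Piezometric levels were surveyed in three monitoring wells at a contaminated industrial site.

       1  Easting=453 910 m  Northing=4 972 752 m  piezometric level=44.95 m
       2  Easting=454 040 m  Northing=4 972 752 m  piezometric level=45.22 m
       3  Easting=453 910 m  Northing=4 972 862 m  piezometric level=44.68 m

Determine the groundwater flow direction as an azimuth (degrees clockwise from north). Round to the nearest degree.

∂h/∂x = (45.22 − 44.95) / (454040 − 453910) = +0.002077
∂h/∂y = (44.68 − 44.95) / (4972862 − 4972752) = -0.002455
Flow direction (−∇h) has components (-0.002077 E, +0.002455 N).
Azimuth = atan2(E, N) = atan2(-0.002077, +0.002455) = 319.8° ≈ 320°.

320°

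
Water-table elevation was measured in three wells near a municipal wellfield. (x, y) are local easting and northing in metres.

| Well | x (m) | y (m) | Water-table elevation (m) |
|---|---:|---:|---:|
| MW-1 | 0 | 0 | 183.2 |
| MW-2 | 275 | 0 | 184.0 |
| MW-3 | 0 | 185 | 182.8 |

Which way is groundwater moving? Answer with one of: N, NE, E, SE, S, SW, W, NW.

NW

∂h/∂x = (184.0 − 183.2) / (275 − 0) = +0.002909
∂h/∂y = (182.8 − 183.2) / (185 − 0) = -0.002162
Flow = −∇h = (-0.002909 east, +0.002162 north), which points northwest.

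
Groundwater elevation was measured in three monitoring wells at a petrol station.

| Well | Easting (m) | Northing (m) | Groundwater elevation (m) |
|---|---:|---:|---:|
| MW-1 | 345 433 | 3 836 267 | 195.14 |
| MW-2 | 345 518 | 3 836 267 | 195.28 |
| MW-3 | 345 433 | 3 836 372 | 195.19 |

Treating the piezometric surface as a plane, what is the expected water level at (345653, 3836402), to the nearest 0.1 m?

∂h/∂x = (195.28 − 195.14) / (345518 − 345433) = +0.001647
∂h/∂y = (195.19 − 195.14) / (3836372 − 3836267) = +0.0004762
h(345653, 3836402) = 195.14 + (+0.001647)·(220) + (+0.0004762)·(135) = 195.14 +0.362 +0.064 = 195.567 m.

195.6 m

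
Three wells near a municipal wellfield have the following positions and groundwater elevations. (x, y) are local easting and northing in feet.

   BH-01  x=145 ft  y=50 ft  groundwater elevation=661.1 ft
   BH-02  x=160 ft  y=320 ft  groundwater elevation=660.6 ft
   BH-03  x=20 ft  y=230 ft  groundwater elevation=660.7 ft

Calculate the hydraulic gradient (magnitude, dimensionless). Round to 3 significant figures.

0.00194

Differences from BH-01: to BH-02 (Δx, Δy, Δh) = (15, 270, -0.5); to BH-03 = (-125, 180, -0.4).
Determinant of the coordinate differences = 15·180 − (-125)·270 = 36450.
∂h/∂x = [(-0.5)·180 − (-0.4)·270] / 36450 = +0.0004938
∂h/∂y = [15·(-0.4) − (-125)·(-0.5)] / 36450 = -0.001879
|∇h| = √(0.0004938² + -0.001879²) = 0.001943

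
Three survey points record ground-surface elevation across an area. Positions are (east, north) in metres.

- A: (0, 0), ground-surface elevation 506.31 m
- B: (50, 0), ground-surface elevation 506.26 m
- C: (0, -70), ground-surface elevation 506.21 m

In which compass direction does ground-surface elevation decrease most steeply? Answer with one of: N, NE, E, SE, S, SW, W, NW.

∂z/∂x = (506.26 − 506.31) / (50 − 0) = -0.001000
∂z/∂y = (506.21 − 506.31) / (-70 − 0) = +0.001429
Steepest decrease is along −∇f = (+0.001000 E, -0.001429 N) → southeast.

SE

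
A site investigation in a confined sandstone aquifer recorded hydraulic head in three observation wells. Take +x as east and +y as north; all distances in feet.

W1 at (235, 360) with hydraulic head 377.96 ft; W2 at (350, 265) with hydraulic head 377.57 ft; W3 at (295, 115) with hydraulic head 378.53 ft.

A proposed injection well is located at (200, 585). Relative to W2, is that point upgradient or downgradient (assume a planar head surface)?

With h = a·x + b·y + c and W1 as origin, the differences give:
  115·a + (-95)·b = -0.39
  60·a + (-245)·b = +0.57
Eliminate b (×(-245) and ×(-95), subtract): -22475·a = 149.700 → a = ∂h/∂x = -0.006661
Back-substitute: b = ∂h/∂y = -0.003958.
Head at (200, 585) = 377.96 + (-0.006661)·(-35) + (-0.003958)·(225) = 377.30 ft.
That is lower than the 377.57 ft at W2, so the point is downgradient.

downgradient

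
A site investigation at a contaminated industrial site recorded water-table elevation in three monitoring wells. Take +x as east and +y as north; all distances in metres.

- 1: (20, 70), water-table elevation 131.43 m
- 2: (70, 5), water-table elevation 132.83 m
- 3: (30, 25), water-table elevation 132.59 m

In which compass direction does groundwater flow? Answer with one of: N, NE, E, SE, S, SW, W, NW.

N

Differences from 1: to 2 (Δx, Δy, Δh) = (50, -65, +1.40); to 3 = (10, -45, +1.16).
Solve a·Δx + b·Δy = Δh: det = 50·(-45) − 10·(-65) = -1600.
∂h/∂x = [(+1.40)·(-45) − (+1.16)·(-65)] / -1600 = -0.007750
∂h/∂y = [50·(+1.16) − 10·(+1.40)] / -1600 = -0.02750
Flow = −∇h = (+0.007750 east, +0.02750 north), which points north.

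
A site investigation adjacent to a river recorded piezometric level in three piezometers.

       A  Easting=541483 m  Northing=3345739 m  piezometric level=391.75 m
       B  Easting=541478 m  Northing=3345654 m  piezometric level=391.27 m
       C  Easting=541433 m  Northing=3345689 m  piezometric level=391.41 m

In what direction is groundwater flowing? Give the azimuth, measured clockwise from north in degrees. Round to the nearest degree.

Three-point gradient (reference A): Δ to B = (-5, -85, -0.48), Δ to C = (-50, -50, -0.34).
∂h/∂x = +0.001225, ∂h/∂y = +0.005575 (det = -4000).
Flow direction (−∇h) has components (-0.001225 E, -0.005575 N).
Azimuth = atan2(E, N) = atan2(-0.001225, -0.005575) = 192.4° ≈ 192°.

192°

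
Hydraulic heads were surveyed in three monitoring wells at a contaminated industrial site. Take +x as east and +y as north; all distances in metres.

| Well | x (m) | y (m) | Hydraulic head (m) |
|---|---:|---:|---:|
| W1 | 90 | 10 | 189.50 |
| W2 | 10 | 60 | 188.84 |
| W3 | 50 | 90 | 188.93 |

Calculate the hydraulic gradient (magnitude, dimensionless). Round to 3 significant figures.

Taking W1 as reference: W2−W1 = (-80, 50, -0.66); W3−W1 = (-40, 80, -0.57).
Solve a·Δx + b·Δy = Δh: det = (-80)·80 − (-40)·50 = -4400.
∂h/∂x = [(-0.66)·80 − (-0.57)·50] / -4400 = +0.005523
∂h/∂y = [(-80)·(-0.57) − (-40)·(-0.66)] / -4400 = -0.004364
|∇h| = √(0.005523² + -0.004364²) = 0.007039

0.00704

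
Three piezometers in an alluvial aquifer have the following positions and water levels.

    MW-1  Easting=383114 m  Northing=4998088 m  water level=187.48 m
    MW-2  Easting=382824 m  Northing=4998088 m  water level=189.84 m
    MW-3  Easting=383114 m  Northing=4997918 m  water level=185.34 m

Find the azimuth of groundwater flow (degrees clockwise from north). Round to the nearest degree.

147°

∂h/∂x = (189.84 − 187.48) / (382824 − 383114) = -0.008138
∂h/∂y = (185.34 − 187.48) / (4997918 − 4998088) = +0.01259
Flow direction (−∇h) has components (+0.008138 E, -0.01259 N).
Azimuth = atan2(E, N) = atan2(+0.008138, -0.01259) = 147.1° ≈ 147°.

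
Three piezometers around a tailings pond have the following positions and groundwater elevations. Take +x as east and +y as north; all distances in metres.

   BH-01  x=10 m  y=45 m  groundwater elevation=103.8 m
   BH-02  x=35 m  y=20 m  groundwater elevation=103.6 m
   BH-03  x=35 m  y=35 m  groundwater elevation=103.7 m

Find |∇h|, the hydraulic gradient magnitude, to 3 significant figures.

Differences from BH-01: to BH-02 (Δx, Δy, Δh) = (25, -25, -0.2); to BH-03 = (25, -10, -0.1).
Determinant of the coordinate differences = 25·(-10) − 25·(-25) = 375.
∂h/∂x = [(-0.2)·(-10) − (-0.1)·(-25)] / 375 = -0.001333
∂h/∂y = [25·(-0.1) − 25·(-0.2)] / 375 = +0.006667
|∇h| = √(-0.001333² + 0.006667²) = 0.006799

0.00680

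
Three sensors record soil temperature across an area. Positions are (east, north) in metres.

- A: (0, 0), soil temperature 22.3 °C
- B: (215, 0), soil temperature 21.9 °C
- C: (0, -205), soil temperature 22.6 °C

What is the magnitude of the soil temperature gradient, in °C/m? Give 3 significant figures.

0.00237 °C/m

∂T/∂x = (21.9 − 22.3) / (215 − 0) = -0.001860
∂T/∂y = (22.6 − 22.3) / (-205 − 0) = -0.001463
|∇f| = √(-0.001860² + -0.001463²) = 0.002366 °C/m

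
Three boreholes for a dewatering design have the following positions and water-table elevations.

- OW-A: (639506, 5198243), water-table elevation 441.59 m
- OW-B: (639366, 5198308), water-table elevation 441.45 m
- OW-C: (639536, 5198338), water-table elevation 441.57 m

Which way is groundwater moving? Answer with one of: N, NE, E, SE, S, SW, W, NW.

Differences from OW-A: to OW-B (Δx, Δy, Δh) = (-140, 65, -0.14); to OW-C = (30, 95, -0.02).
Solve a·Δx + b·Δy = Δh: det = (-140)·95 − 30·65 = -15250.
∂h/∂x = [(-0.14)·95 − (-0.02)·65] / -15250 = +0.0007869
∂h/∂y = [(-140)·(-0.02) − 30·(-0.14)] / -15250 = -0.0004590
Flow = −∇h = (-0.0007869 east, +0.0004590 north), which points northwest.

NW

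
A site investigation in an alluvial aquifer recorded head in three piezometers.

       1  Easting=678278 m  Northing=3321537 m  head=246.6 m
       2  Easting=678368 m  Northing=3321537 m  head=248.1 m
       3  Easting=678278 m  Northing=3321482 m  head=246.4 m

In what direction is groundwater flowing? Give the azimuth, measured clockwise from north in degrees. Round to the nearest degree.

258°

∂h/∂x = (248.1 − 246.6) / (678368 − 678278) = +0.01667
∂h/∂y = (246.4 − 246.6) / (3321482 − 3321537) = +0.003636
Flow direction (−∇h) has components (-0.01667 E, -0.003636 N).
Azimuth = atan2(E, N) = atan2(-0.01667, -0.003636) = 257.7° ≈ 258°.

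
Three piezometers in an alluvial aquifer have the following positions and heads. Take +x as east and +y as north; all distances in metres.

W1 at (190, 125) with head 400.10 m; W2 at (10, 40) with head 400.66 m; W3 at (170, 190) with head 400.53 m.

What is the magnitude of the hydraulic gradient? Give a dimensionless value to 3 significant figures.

0.00735

Three-point gradient (reference W1): Δ to W2 = (-180, -85, +0.56), Δ to W3 = (-20, 65, +0.43).
∂h/∂x = -0.005444, ∂h/∂y = +0.004940 (det = -13400).
|∇h| = √(-0.005444² + 0.004940²) = 0.007351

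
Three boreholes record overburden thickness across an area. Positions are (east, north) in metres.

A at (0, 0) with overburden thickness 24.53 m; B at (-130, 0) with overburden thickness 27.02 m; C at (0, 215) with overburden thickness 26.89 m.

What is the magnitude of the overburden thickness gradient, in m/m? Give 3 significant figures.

0.0221 m/m

∂d/∂x = (27.02 − 24.53) / (-130 − 0) = -0.01915
∂d/∂y = (26.89 − 24.53) / (215 − 0) = +0.01098
|∇f| = √(-0.01915² + 0.01098²) = 0.02207 m/m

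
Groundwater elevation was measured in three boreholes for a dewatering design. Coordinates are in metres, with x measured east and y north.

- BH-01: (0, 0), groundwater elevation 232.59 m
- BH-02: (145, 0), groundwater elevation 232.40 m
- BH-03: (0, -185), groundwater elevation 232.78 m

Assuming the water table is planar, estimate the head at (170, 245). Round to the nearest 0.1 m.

232.1 m

∂h/∂x = (232.40 − 232.59) / (145 − 0) = -0.001310
∂h/∂y = (232.78 − 232.59) / (-185 − 0) = -0.001027
h(170, 245) = 232.59 + (-0.001310)·(170) + (-0.001027)·(245) = 232.59 -0.223 -0.252 = 232.116 m.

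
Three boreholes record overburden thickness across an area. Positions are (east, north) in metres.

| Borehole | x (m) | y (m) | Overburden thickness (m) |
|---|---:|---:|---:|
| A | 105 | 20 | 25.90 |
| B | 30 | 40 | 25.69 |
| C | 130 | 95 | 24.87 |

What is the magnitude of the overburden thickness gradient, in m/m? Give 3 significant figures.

Taking A as reference: B−A = (-75, 20, -0.21); C−A = (25, 75, -1.03).
Determinant of the coordinate differences = (-75)·75 − 25·20 = -6125.
∂d/∂x = [(-0.21)·75 − (-1.03)·20] / -6125 = -0.0007918
∂d/∂y = [(-75)·(-1.03) − 25·(-0.21)] / -6125 = -0.01347
|∇f| = √(-0.0007918² + -0.01347²) = 0.01349 m/m

0.0135 m/m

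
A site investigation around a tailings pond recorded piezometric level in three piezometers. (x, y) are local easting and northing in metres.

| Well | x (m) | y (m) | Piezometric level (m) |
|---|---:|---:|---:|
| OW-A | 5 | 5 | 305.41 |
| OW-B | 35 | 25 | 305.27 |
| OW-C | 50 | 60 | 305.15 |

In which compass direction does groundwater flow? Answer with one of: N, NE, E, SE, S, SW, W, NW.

With h = a·x + b·y + c and OW-A as origin, the differences give:
  30·a + 20·b = -0.14
  45·a + 55·b = -0.26
Eliminate b (×55 and ×20, subtract): 750·a = -2.500 → a = ∂h/∂x = -0.003333
Back-substitute: b = ∂h/∂y = -0.002000.
Flow = −∇h = (+0.003333 east, +0.002000 north), which points northeast.

NE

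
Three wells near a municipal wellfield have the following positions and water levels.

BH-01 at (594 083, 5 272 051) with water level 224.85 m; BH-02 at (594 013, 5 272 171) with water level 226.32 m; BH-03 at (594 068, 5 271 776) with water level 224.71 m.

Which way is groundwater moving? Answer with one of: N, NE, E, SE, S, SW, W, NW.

E

Taking BH-01 as reference: BH-02−BH-01 = (-70, 120, +1.47); BH-03−BH-01 = (-15, -275, -0.14).
Determinant of the coordinate differences = (-70)·(-275) − (-15)·120 = 21050.
∂h/∂x = [(+1.47)·(-275) − (-0.14)·120] / 21050 = -0.01841
∂h/∂y = [(-70)·(-0.14) − (-15)·(+1.47)] / 21050 = +0.001513
Flow = −∇h = (+0.01841 east, -0.001513 north), which points east.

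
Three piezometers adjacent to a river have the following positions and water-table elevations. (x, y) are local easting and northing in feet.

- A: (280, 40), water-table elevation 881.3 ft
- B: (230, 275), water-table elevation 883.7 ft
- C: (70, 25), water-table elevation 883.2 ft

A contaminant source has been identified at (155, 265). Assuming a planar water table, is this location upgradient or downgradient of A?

upgradient

With h = a·x + b·y + c and A as origin, the differences give:
  (-50)·a + 235·b = +2.4
  (-210)·a + (-15)·b = +1.9
Eliminate b (×(-15) and ×235, subtract): 50100·a = -482.50 → a = ∂h/∂x = -0.009631
Back-substitute: b = ∂h/∂y = +0.008164.
Head at (155, 265) = 881.3 + (-0.009631)·(-125) + (+0.008164)·(225) = 884.34 ft.
That is higher than the 881.3 ft at A, so the point is upgradient.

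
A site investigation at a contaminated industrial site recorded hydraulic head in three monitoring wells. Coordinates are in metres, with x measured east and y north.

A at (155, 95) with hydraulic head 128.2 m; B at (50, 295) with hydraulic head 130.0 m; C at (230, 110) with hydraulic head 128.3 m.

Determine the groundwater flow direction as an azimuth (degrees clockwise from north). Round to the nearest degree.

177°

Differences from A: to B (Δx, Δy, Δh) = (-105, 200, +1.8); to C = (75, 15, +0.1).
Determinant of the coordinate differences = (-105)·15 − 75·200 = -16575.
∂h/∂x = [(+1.8)·15 − (+0.1)·200] / -16575 = -0.0004223
∂h/∂y = [(-105)·(+0.1) − 75·(+1.8)] / -16575 = +0.008778
Flow direction (−∇h) has components (+0.0004223 E, -0.008778 N).
Azimuth = atan2(E, N) = atan2(+0.0004223, -0.008778) = 177.2° ≈ 177°.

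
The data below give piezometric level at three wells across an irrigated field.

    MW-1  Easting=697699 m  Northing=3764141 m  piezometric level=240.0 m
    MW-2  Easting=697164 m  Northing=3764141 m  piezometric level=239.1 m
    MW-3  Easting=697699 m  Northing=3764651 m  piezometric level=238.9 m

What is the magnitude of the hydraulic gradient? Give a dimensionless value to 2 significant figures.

0.0027

∂h/∂x = (239.1 − 240.0) / (697164 − 697699) = +0.001682
∂h/∂y = (238.9 − 240.0) / (3764651 − 3764141) = -0.002157
|∇h| = √(0.001682² + -0.002157²) = 0.002735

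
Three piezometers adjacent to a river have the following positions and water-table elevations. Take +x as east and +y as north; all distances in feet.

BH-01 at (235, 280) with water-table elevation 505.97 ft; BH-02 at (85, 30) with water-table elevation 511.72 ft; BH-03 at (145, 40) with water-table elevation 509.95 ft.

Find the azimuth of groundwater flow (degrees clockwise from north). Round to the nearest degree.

078°

Differences from BH-01: to BH-02 (Δx, Δy, Δh) = (-150, -250, +5.75); to BH-03 = (-90, -240, +3.98).
Determinant of the coordinate differences = (-150)·(-240) − (-90)·(-250) = 13500.
∂h/∂x = [(+5.75)·(-240) − (+3.98)·(-250)] / 13500 = -0.02852
∂h/∂y = [(-150)·(+3.98) − (-90)·(+5.75)] / 13500 = -0.005889
Flow direction (−∇h) has components (+0.02852 E, +0.005889 N).
Azimuth = atan2(E, N) = atan2(+0.02852, +0.005889) = 78.3° ≈ 078°.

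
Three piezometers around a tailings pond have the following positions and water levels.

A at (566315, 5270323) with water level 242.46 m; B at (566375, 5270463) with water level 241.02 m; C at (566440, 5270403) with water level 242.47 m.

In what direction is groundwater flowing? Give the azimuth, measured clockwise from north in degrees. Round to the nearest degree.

Differences from A: to B (Δx, Δy, Δh) = (60, 140, -1.44); to C = (125, 80, +0.01).
Determinant of the coordinate differences = 60·80 − 125·140 = -12700.
∂h/∂x = [(-1.44)·80 − (+0.01)·140] / -12700 = +0.009181
∂h/∂y = [60·(+0.01) − 125·(-1.44)] / -12700 = -0.01422
Flow direction (−∇h) has components (-0.009181 E, +0.01422 N).
Azimuth = atan2(E, N) = atan2(-0.009181, +0.01422) = 327.2° ≈ 327°.

327°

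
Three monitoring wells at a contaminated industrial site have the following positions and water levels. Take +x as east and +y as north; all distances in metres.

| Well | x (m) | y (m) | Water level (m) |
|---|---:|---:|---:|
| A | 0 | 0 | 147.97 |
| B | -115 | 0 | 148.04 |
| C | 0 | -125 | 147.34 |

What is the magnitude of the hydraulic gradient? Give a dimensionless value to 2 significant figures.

∂h/∂x = (148.04 − 147.97) / (-115 − 0) = -0.0006087
∂h/∂y = (147.34 − 147.97) / (-125 − 0) = +0.005040
|∇h| = √(-0.0006087² + 0.005040²) = 0.005077

0.0051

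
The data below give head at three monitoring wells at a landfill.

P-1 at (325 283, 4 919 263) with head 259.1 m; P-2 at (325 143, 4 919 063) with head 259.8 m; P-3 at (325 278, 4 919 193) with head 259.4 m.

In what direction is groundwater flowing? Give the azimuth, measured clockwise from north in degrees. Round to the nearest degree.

344°

Three-point gradient (reference P-1): Δ to P-2 = (-140, -200, +0.7), Δ to P-3 = (-5, -70, +0.3).
∂h/∂x = +0.001250, ∂h/∂y = -0.004375 (det = 8800).
Flow direction (−∇h) has components (-0.001250 E, +0.004375 N).
Azimuth = atan2(E, N) = atan2(-0.001250, +0.004375) = 344.1° ≈ 344°.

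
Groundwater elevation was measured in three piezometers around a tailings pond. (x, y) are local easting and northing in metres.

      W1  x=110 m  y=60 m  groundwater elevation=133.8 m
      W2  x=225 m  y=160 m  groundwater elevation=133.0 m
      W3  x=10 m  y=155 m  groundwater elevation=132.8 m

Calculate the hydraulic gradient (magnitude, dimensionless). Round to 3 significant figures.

0.00939

Three-point gradient (reference W1): Δ to W2 = (115, 100, -0.8), Δ to W3 = (-100, 95, -1.0).
∂h/∂x = +0.001147, ∂h/∂y = -0.009319 (det = 20925).
|∇h| = √(0.001147² + -0.009319²) = 0.009389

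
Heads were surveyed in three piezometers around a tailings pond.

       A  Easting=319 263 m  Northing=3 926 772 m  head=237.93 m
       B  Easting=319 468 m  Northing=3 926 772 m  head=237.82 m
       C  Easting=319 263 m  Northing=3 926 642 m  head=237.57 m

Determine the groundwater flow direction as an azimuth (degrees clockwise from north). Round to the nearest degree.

169°

∂h/∂x = (237.82 − 237.93) / (319468 − 319263) = -0.0005366
∂h/∂y = (237.57 − 237.93) / (3926642 − 3926772) = +0.002769
Flow direction (−∇h) has components (+0.0005366 E, -0.002769 N).
Azimuth = atan2(E, N) = atan2(+0.0005366, -0.002769) = 169.0° ≈ 169°.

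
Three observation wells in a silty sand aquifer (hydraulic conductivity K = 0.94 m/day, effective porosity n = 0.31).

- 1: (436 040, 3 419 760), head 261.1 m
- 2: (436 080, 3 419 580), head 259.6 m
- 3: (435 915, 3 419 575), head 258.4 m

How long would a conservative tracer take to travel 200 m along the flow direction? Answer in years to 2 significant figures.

15 years

With h = a·x + b·y + c and 1 as origin, the differences give:
  40·a + (-180)·b = -1.5
  (-125)·a + (-185)·b = -2.7
Eliminate b (×(-185) and ×(-180), subtract): -29900·a = -208.50 → a = ∂h/∂x = +0.006973
Back-substitute: b = ∂h/∂y = +0.009883.
|∇h| = √(0.006973² + 0.009883²) = 0.0121
Seepage velocity v = K·i/n = 0.94 × 0.0121 / 0.31 = 0.03669 m/day.
t = 200 / 0.03669 = 5451 days = 14.9 years.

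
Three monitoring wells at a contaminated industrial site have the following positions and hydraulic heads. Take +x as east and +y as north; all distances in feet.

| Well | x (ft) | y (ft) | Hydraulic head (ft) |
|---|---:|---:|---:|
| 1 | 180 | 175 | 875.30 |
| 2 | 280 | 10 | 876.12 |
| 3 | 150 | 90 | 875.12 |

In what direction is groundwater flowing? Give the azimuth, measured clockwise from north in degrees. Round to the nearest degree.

274°

Differences from 1: to 2 (Δx, Δy, Δh) = (100, -165, +0.82); to 3 = (-30, -85, -0.18).
Determinant of the coordinate differences = 100·(-85) − (-30)·(-165) = -13450.
∂h/∂x = [(+0.82)·(-85) − (-0.18)·(-165)] / -13450 = +0.007390
∂h/∂y = [100·(-0.18) − (-30)·(+0.82)] / -13450 = -0.0004907
Flow direction (−∇h) has components (-0.007390 E, +0.0004907 N).
Azimuth = atan2(E, N) = atan2(-0.007390, +0.0004907) = 273.8° ≈ 274°.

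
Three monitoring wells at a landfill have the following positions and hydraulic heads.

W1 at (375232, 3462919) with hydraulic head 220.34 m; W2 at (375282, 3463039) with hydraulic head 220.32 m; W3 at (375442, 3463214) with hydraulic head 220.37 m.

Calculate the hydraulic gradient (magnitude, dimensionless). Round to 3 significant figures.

Differences from W1: to W2 (Δx, Δy, Δh) = (50, 120, -0.02); to W3 = (210, 295, +0.03).
Determinant of the coordinate differences = 50·295 − 210·120 = -10450.
∂h/∂x = [(-0.02)·295 − (+0.03)·120] / -10450 = +0.0009091
∂h/∂y = [50·(+0.03) − 210·(-0.02)] / -10450 = -0.0005455
|∇h| = √(0.0009091² + -0.0005455²) = 0.00106

0.00106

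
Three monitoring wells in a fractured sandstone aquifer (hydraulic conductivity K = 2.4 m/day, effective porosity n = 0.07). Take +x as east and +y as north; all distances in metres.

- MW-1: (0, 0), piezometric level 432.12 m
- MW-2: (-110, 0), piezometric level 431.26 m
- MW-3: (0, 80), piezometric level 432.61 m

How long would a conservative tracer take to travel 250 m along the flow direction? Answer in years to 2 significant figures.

2.0 years

∂h/∂x = (431.26 − 432.12) / (-110 − 0) = +0.007818
∂h/∂y = (432.61 − 432.12) / (80 − 0) = +0.006125
|∇h| = √(0.007818² + 0.006125²) = 0.009932
Seepage velocity v = K·i/n = 2.4 × 0.009932 / 0.07 = 0.3405 m/day.
t = 250 / 0.3405 = 734.2 days = 2.01 years.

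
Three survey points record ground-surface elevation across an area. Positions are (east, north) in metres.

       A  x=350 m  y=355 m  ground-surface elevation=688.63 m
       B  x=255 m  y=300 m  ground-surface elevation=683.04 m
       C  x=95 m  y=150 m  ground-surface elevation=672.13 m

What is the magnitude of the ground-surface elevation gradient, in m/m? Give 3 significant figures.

Taking A as reference: B−A = (-95, -55, -5.59); C−A = (-255, -205, -16.50).
Solve a·Δx + b·Δy = Δz: det = (-95)·(-205) − (-255)·(-55) = 5450.
∂z/∂x = [(-5.59)·(-205) − (-16.50)·(-55)] / 5450 = +0.04375
∂z/∂y = [(-95)·(-16.50) − (-255)·(-5.59)] / 5450 = +0.02606
|∇f| = √(0.04375² + 0.02606²) = 0.05092 m/m

0.0509 m/m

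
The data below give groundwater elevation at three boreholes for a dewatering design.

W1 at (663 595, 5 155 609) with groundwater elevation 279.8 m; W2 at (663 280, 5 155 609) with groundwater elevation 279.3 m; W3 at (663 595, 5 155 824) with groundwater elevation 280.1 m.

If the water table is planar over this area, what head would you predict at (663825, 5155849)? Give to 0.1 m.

∂h/∂x = (279.3 − 279.8) / (663280 − 663595) = +0.001587
∂h/∂y = (280.1 − 279.8) / (5155824 − 5155609) = +0.001395
h(663825, 5155849) = 279.8 + (+0.001587)·(230) + (+0.001395)·(240) = 279.8 +0.365 +0.335 = 280.500 m.

280.5 m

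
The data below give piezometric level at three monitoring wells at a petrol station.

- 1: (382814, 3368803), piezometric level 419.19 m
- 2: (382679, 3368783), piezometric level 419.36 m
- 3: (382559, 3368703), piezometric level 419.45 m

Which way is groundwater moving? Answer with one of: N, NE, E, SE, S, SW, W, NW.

SE

Taking 1 as reference: 2−1 = (-135, -20, +0.17); 3−1 = (-255, -100, +0.26).
Determinant of the coordinate differences = (-135)·(-100) − (-255)·(-20) = 8400.
∂h/∂x = [(+0.17)·(-100) − (+0.26)·(-20)] / 8400 = -0.001405
∂h/∂y = [(-135)·(+0.26) − (-255)·(+0.17)] / 8400 = +0.0009821
Flow = −∇h = (+0.001405 east, -0.0009821 north), which points southeast.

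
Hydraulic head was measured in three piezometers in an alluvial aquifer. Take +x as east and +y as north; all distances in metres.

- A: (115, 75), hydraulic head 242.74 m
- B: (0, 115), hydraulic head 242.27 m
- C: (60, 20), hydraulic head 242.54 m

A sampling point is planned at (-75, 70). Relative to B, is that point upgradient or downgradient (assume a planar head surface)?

With h = a·x + b·y + c and A as origin, the differences give:
  (-115)·a + 40·b = -0.47
  (-55)·a + (-55)·b = -0.20
Eliminate b (×(-55) and ×40, subtract): 8525·a = 33.850 → a = ∂h/∂x = +0.003971
Back-substitute: b = ∂h/∂y = -0.0003343.
Head at (-75, 70) = 242.74 + (+0.003971)·(-190) + (-0.0003343)·(-5) = 241.99 m.
That is lower than the 242.27 m at B, so the point is downgradient.

downgradient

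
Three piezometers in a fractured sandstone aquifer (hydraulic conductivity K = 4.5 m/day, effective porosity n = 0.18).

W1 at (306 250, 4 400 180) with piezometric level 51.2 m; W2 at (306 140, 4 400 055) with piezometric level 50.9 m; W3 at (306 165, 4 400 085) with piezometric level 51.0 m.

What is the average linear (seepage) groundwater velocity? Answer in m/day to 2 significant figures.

Taking W1 as reference: W2−W1 = (-110, -125, -0.3); W3−W1 = (-85, -95, -0.2).
Determinant of the coordinate differences = (-110)·(-95) − (-85)·(-125) = -175.
∂h/∂x = [(-0.3)·(-95) − (-0.2)·(-125)] / -175 = -0.02000
∂h/∂y = [(-110)·(-0.2) − (-85)·(-0.3)] / -175 = +0.02000
|∇h| = √(-0.02000² + 0.02000²) = 0.02828
Seepage velocity v = K·i/n = 4.5 × 0.02828 / 0.18 = 0.707 m/day.

0.71 m/day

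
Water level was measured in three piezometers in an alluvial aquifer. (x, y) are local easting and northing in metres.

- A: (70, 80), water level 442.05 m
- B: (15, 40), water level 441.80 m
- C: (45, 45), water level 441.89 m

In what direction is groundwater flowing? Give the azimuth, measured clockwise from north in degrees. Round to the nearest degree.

223°

Differences from A: to B (Δx, Δy, Δh) = (-55, -40, -0.25); to C = (-25, -35, -0.16).
Solve a·Δx + b·Δy = Δh: det = (-55)·(-35) − (-25)·(-40) = 925.
∂h/∂x = [(-0.25)·(-35) − (-0.16)·(-40)] / 925 = +0.002541
∂h/∂y = [(-55)·(-0.16) − (-25)·(-0.25)] / 925 = +0.002757
Flow direction (−∇h) has components (-0.002541 E, -0.002757 N).
Azimuth = atan2(E, N) = atan2(-0.002541, -0.002757) = 222.7° ≈ 223°.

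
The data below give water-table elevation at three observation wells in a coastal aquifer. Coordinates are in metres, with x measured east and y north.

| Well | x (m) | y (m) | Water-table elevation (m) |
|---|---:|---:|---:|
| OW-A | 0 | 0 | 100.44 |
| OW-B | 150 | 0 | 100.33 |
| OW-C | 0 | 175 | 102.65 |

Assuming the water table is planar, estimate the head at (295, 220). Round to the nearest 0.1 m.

103.0 m

∂h/∂x = (100.33 − 100.44) / (150 − 0) = -0.0007333
∂h/∂y = (102.65 − 100.44) / (175 − 0) = +0.01263
h(295, 220) = 100.44 + (-0.0007333)·(295) + (+0.01263)·(220) = 100.44 -0.216 +2.778 = 103.002 m.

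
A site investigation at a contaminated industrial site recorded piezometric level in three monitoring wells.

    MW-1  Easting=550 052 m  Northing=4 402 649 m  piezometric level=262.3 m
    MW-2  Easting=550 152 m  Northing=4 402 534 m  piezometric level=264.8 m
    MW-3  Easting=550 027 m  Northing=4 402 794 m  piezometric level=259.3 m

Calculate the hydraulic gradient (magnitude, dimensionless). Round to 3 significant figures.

Differences from MW-1: to MW-2 (Δx, Δy, Δh) = (100, -115, +2.5); to MW-3 = (-25, 145, -3.0).
Solve a·Δx + b·Δy = Δh: det = 100·145 − (-25)·(-115) = 11625.
∂h/∂x = [(+2.5)·145 − (-3.0)·(-115)] / 11625 = +0.001505
∂h/∂y = [100·(-3.0) − (-25)·(+2.5)] / 11625 = -0.02043
|∇h| = √(0.001505² + -0.02043²) = 0.02049

0.0205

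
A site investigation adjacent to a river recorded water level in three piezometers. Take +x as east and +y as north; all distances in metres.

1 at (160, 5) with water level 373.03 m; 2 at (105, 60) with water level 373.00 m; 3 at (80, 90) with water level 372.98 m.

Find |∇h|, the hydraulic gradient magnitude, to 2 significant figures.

Three-point gradient (reference 1): Δ to 2 = (-55, 55, -0.03), Δ to 3 = (-80, 85, -0.05).
∂h/∂x = -0.0007273, ∂h/∂y = -0.001273 (det = -275).
|∇h| = √(-0.0007273² + -0.001273²) = 0.001466

0.0015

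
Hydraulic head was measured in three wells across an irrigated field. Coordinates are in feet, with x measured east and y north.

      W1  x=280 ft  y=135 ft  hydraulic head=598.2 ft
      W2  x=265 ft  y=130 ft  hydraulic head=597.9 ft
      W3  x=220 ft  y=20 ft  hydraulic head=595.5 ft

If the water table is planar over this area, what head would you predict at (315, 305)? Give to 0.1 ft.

Three-point gradient (reference W1): Δ to W2 = (-15, -5, -0.3), Δ to W3 = (-60, -115, -2.7).
∂h/∂x = +0.01474, ∂h/∂y = +0.01579 (det = 1425).
h(315, 305) = 598.2 + (+0.01474)·(35) + (+0.01579)·(170) = 598.2 +0.516 +2.684 = 601.400 ft.

601.4 ft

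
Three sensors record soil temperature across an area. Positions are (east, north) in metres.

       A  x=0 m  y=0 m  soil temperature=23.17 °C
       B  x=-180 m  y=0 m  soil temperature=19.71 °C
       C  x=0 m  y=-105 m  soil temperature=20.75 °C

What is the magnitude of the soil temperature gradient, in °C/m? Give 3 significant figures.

∂T/∂x = (19.71 − 23.17) / (-180 − 0) = +0.01922
∂T/∂y = (20.75 − 23.17) / (-105 − 0) = +0.02305
|∇f| = √(0.01922² + 0.02305²) = 0.03001 °C/m

0.0300 °C/m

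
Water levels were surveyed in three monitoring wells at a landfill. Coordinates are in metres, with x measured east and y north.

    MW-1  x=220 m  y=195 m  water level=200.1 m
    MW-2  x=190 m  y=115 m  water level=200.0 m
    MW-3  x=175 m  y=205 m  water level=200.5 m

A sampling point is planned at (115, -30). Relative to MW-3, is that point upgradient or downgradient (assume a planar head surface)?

downgradient

Differences from MW-1: to MW-2 (Δx, Δy, Δh) = (-30, -80, -0.1); to MW-3 = (-45, 10, +0.4).
Determinant of the coordinate differences = (-30)·10 − (-45)·(-80) = -3900.
∂h/∂x = [(-0.1)·10 − (+0.4)·(-80)] / -3900 = -0.007949
∂h/∂y = [(-30)·(+0.4) − (-45)·(-0.1)] / -3900 = +0.004231
Head at (115, -30) = 200.1 + (-0.007949)·(-105) + (+0.004231)·(-225) = 199.98 m.
That is lower than the 200.5 m at MW-3, so the point is downgradient.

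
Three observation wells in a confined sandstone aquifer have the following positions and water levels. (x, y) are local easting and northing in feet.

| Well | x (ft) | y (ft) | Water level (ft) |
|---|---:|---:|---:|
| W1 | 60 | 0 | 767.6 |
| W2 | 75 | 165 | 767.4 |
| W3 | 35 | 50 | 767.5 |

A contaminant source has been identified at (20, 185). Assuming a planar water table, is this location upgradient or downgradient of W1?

downgradient

Taking W1 as reference: W2−W1 = (15, 165, -0.2); W3−W1 = (-25, 50, -0.1).
Solve a·Δx + b·Δy = Δh: det = 15·50 − (-25)·165 = 4875.
∂h/∂x = [(-0.2)·50 − (-0.1)·165] / 4875 = +0.001333
∂h/∂y = [15·(-0.1) − (-25)·(-0.2)] / 4875 = -0.001333
Head at (20, 185) = 767.6 + (+0.001333)·(-40) + (-0.001333)·(185) = 767.30 ft.
That is lower than the 767.6 ft at W1, so the point is downgradient.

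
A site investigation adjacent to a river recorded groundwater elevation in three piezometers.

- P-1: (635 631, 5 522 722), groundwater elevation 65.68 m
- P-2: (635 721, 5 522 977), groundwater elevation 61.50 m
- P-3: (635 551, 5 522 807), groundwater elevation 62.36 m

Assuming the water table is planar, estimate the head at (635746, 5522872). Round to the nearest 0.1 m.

Differences from P-1: to P-2 (Δx, Δy, Δh) = (90, 255, -4.18); to P-3 = (-80, 85, -3.32).
Solve a·Δx + b·Δy = Δh: det = 90·85 − (-80)·255 = 28050.
∂h/∂x = [(-4.18)·85 − (-3.32)·255] / 28050 = +0.01752
∂h/∂y = [90·(-3.32) − (-80)·(-4.18)] / 28050 = -0.02257
h(635746, 5522872) = 65.68 + (+0.01752)·(115) + (-0.02257)·(150) = 65.68 +2.014 -3.386 = 64.308 m.

64.3 m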